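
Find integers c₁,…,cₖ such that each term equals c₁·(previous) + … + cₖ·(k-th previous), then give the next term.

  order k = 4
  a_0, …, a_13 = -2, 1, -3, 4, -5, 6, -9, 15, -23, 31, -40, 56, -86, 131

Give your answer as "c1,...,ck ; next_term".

-2,-2,-1,1 ; -186

  a_4 = -2·4 + -2·-3 + -1·1 + 1·-2 = -5
  a_5 = -2·-5 + -2·4 + -1·-3 + 1·1 = 6
  a_6 = -2·6 + -2·-5 + -1·4 + 1·-3 = -9
  a_7 = -2·-9 + -2·6 + -1·-5 + 1·4 = 15
  a_8 = -2·15 + -2·-9 + -1·6 + 1·-5 = -23
  a_9 = -2·-23 + -2·15 + -1·-9 + 1·6 = 31
  a_10 = -2·31 + -2·-23 + -1·15 + 1·-9 = -40
  a_11 = -2·-40 + -2·31 + -1·-23 + 1·15 = 56
  a_12 = -2·56 + -2·-40 + -1·31 + 1·-23 = -86
  a_13 = -2·-86 + -2·56 + -1·-40 + 1·31 = 131
  a_14 = -2·131 + -2·-86 + -1·56 + 1·-40 = -186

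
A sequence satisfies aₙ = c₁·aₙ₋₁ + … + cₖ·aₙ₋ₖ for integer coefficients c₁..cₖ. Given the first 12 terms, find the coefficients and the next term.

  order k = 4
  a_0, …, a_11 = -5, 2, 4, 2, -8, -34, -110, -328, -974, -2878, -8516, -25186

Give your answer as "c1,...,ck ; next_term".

  a_4 = 3·2 + 1·4 + -4·2 + 2·-5 = -8
  a_5 = 3·-8 + 1·2 + -4·4 + 2·2 = -34
  a_6 = 3·-34 + 1·-8 + -4·2 + 2·4 = -110
  a_7 = 3·-110 + 1·-34 + -4·-8 + 2·2 = -328
  a_8 = 3·-328 + 1·-110 + -4·-34 + 2·-8 = -974
  a_9 = 3·-974 + 1·-328 + -4·-110 + 2·-34 = -2878
  a_10 = 3·-2878 + 1·-974 + -4·-328 + 2·-110 = -8516
  a_11 = 3·-8516 + 1·-2878 + -4·-974 + 2·-328 = -25186
  a_12 = 3·-25186 + 1·-8516 + -4·-2878 + 2·-974 = -74510

3,1,-4,2 ; -74510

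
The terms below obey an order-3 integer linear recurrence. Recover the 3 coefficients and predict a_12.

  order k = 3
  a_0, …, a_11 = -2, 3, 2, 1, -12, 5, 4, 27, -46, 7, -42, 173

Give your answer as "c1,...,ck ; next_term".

  a_3 = -1·2 + -1·3 + -3·-2 = 1
  a_4 = -1·1 + -1·2 + -3·3 = -12
  a_5 = -1·-12 + -1·1 + -3·2 = 5
  a_6 = -1·5 + -1·-12 + -3·1 = 4
  a_7 = -1·4 + -1·5 + -3·-12 = 27
  a_8 = -1·27 + -1·4 + -3·5 = -46
  a_9 = -1·-46 + -1·27 + -3·4 = 7
  a_10 = -1·7 + -1·-46 + -3·27 = -42
  a_11 = -1·-42 + -1·7 + -3·-46 = 173
  a_12 = -1·173 + -1·-42 + -3·7 = -152

-1,-1,-3 ; -152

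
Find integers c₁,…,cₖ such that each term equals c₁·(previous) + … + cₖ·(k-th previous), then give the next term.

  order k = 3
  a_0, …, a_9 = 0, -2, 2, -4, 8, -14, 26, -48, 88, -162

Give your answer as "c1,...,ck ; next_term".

  a_3 = -1·2 + 1·-2 + -1·0 = -4
  a_4 = -1·-4 + 1·2 + -1·-2 = 8
  a_5 = -1·8 + 1·-4 + -1·2 = -14
  a_6 = -1·-14 + 1·8 + -1·-4 = 26
  a_7 = -1·26 + 1·-14 + -1·8 = -48
  a_8 = -1·-48 + 1·26 + -1·-14 = 88
  a_9 = -1·88 + 1·-48 + -1·26 = -162
  a_10 = -1·-162 + 1·88 + -1·-48 = 298

-1,1,-1 ; 298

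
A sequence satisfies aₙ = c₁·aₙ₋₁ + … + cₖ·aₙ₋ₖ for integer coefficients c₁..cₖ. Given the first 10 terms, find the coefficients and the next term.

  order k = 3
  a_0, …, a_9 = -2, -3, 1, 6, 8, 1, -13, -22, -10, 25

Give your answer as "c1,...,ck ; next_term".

  a_3 = 1·1 + -1·-3 + -1·-2 = 6
  a_4 = 1·6 + -1·1 + -1·-3 = 8
  a_5 = 1·8 + -1·6 + -1·1 = 1
  a_6 = 1·1 + -1·8 + -1·6 = -13
  a_7 = 1·-13 + -1·1 + -1·8 = -22
  a_8 = 1·-22 + -1·-13 + -1·1 = -10
  a_9 = 1·-10 + -1·-22 + -1·-13 = 25
  a_10 = 1·25 + -1·-10 + -1·-22 = 57

1,-1,-1 ; 57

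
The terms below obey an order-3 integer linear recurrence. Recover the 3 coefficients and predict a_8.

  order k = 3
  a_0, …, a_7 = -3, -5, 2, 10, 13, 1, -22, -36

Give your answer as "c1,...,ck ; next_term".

  a_3 = 1·2 + -1·-5 + -1·-3 = 10
  a_4 = 1·10 + -1·2 + -1·-5 = 13
  a_5 = 1·13 + -1·10 + -1·2 = 1
  a_6 = 1·1 + -1·13 + -1·10 = -22
  a_7 = 1·-22 + -1·1 + -1·13 = -36
  a_8 = 1·-36 + -1·-22 + -1·1 = -15

1,-1,-1 ; -15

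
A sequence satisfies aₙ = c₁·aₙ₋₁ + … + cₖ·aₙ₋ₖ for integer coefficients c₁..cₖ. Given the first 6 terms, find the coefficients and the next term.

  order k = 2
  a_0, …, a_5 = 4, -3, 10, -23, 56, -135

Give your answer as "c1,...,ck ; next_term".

  a_2 = -2·-3 + 1·4 = 10
  a_3 = -2·10 + 1·-3 = -23
  a_4 = -2·-23 + 1·10 = 56
  a_5 = -2·56 + 1·-23 = -135
  a_6 = -2·-135 + 1·56 = 326

-2,1 ; 326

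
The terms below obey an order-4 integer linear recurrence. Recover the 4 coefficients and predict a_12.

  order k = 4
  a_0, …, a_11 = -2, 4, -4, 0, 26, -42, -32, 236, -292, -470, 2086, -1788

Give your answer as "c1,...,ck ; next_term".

  a_4 = -1·0 + -3·-4 + 3·4 + -1·-2 = 26
  a_5 = -1·26 + -3·0 + 3·-4 + -1·4 = -42
  a_6 = -1·-42 + -3·26 + 3·0 + -1·-4 = -32
  a_7 = -1·-32 + -3·-42 + 3·26 + -1·0 = 236
  a_8 = -1·236 + -3·-32 + 3·-42 + -1·26 = -292
  a_9 = -1·-292 + -3·236 + 3·-32 + -1·-42 = -470
  a_10 = -1·-470 + -3·-292 + 3·236 + -1·-32 = 2086
  a_11 = -1·2086 + -3·-470 + 3·-292 + -1·236 = -1788
  a_12 = -1·-1788 + -3·2086 + 3·-470 + -1·-292 = -5588

-1,-3,3,-1 ; -5588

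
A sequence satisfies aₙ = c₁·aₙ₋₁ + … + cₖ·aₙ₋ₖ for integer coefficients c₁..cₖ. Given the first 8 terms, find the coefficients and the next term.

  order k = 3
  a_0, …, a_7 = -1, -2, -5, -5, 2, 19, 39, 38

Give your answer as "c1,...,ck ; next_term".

  a_3 = 2·-5 + -2·-2 + -1·-1 = -5
  a_4 = 2·-5 + -2·-5 + -1·-2 = 2
  a_5 = 2·2 + -2·-5 + -1·-5 = 19
  a_6 = 2·19 + -2·2 + -1·-5 = 39
  a_7 = 2·39 + -2·19 + -1·2 = 38
  a_8 = 2·38 + -2·39 + -1·19 = -21

2,-2,-1 ; -21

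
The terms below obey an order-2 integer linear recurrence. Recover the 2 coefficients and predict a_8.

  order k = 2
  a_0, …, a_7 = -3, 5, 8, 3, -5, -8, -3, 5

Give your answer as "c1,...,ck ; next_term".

1,-1 ; 8

  a_2 = 1·5 + -1·-3 = 8
  a_3 = 1·8 + -1·5 = 3
  a_4 = 1·3 + -1·8 = -5
  a_5 = 1·-5 + -1·3 = -8
  a_6 = 1·-8 + -1·-5 = -3
  a_7 = 1·-3 + -1·-8 = 5
  a_8 = 1·5 + -1·-3 = 8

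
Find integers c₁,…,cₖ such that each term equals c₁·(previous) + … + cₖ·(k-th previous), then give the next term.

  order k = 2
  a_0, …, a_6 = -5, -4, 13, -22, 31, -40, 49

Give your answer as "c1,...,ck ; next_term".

-2,-1 ; -58

  a_2 = -2·-4 + -1·-5 = 13
  a_3 = -2·13 + -1·-4 = -22
  a_4 = -2·-22 + -1·13 = 31
  a_5 = -2·31 + -1·-22 = -40
  a_6 = -2·-40 + -1·31 = 49
  a_7 = -2·49 + -1·-40 = -58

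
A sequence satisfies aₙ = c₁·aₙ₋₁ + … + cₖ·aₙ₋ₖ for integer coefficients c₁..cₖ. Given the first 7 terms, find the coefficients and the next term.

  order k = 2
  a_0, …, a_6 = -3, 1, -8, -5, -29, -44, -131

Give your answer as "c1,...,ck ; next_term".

1,3 ; -263

  a_2 = 1·1 + 3·-3 = -8
  a_3 = 1·-8 + 3·1 = -5
  a_4 = 1·-5 + 3·-8 = -29
  a_5 = 1·-29 + 3·-5 = -44
  a_6 = 1·-44 + 3·-29 = -131
  a_7 = 1·-131 + 3·-44 = -263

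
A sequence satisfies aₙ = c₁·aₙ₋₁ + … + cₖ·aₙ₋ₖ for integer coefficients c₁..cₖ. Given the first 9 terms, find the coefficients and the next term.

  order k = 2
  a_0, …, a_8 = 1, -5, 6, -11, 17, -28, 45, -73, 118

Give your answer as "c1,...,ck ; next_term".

  a_2 = -1·-5 + 1·1 = 6
  a_3 = -1·6 + 1·-5 = -11
  a_4 = -1·-11 + 1·6 = 17
  a_5 = -1·17 + 1·-11 = -28
  a_6 = -1·-28 + 1·17 = 45
  a_7 = -1·45 + 1·-28 = -73
  a_8 = -1·-73 + 1·45 = 118
  a_9 = -1·118 + 1·-73 = -191

-1,1 ; -191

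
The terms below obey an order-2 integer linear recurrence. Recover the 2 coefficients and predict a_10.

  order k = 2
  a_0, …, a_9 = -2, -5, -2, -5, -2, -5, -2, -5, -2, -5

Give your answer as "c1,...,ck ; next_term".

0,1 ; -2

  a_2 = 0·-5 + 1·-2 = -2
  a_3 = 0·-2 + 1·-5 = -5
  a_4 = 0·-5 + 1·-2 = -2
  a_5 = 0·-2 + 1·-5 = -5
  a_6 = 0·-5 + 1·-2 = -2
  a_7 = 0·-2 + 1·-5 = -5
  a_8 = 0·-5 + 1·-2 = -2
  a_9 = 0·-2 + 1·-5 = -5
  a_10 = 0·-5 + 1·-2 = -2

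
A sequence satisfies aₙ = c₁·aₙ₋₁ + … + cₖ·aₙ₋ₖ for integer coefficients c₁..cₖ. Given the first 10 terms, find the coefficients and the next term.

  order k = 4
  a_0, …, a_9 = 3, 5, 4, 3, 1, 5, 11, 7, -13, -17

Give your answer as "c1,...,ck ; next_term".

1,-2,0,2 ; 31

  a_4 = 1·3 + -2·4 + 0·5 + 2·3 = 1
  a_5 = 1·1 + -2·3 + 0·4 + 2·5 = 5
  a_6 = 1·5 + -2·1 + 0·3 + 2·4 = 11
  a_7 = 1·11 + -2·5 + 0·1 + 2·3 = 7
  a_8 = 1·7 + -2·11 + 0·5 + 2·1 = -13
  a_9 = 1·-13 + -2·7 + 0·11 + 2·5 = -17
  a_10 = 1·-17 + -2·-13 + 0·7 + 2·11 = 31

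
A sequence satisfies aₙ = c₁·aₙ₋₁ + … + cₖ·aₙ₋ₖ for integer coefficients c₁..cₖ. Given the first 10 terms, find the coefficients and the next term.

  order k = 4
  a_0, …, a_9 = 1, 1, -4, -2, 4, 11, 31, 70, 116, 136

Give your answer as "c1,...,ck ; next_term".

3,-3,1,-3 ; 37

  a_4 = 3·-2 + -3·-4 + 1·1 + -3·1 = 4
  a_5 = 3·4 + -3·-2 + 1·-4 + -3·1 = 11
  a_6 = 3·11 + -3·4 + 1·-2 + -3·-4 = 31
  a_7 = 3·31 + -3·11 + 1·4 + -3·-2 = 70
  a_8 = 3·70 + -3·31 + 1·11 + -3·4 = 116
  a_9 = 3·116 + -3·70 + 1·31 + -3·11 = 136
  a_10 = 3·136 + -3·116 + 1·70 + -3·31 = 37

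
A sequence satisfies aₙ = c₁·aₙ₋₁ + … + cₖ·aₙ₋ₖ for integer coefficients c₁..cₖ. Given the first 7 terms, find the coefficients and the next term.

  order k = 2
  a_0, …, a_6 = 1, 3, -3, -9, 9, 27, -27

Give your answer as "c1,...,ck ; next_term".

  a_2 = 0·3 + -3·1 = -3
  a_3 = 0·-3 + -3·3 = -9
  a_4 = 0·-9 + -3·-3 = 9
  a_5 = 0·9 + -3·-9 = 27
  a_6 = 0·27 + -3·9 = -27
  a_7 = 0·-27 + -3·27 = -81

0,-3 ; -81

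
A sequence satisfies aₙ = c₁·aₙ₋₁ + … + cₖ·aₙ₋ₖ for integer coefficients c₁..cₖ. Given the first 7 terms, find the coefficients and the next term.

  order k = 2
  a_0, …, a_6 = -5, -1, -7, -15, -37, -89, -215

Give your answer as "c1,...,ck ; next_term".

  a_2 = 2·-1 + 1·-5 = -7
  a_3 = 2·-7 + 1·-1 = -15
  a_4 = 2·-15 + 1·-7 = -37
  a_5 = 2·-37 + 1·-15 = -89
  a_6 = 2·-89 + 1·-37 = -215
  a_7 = 2·-215 + 1·-89 = -519

2,1 ; -519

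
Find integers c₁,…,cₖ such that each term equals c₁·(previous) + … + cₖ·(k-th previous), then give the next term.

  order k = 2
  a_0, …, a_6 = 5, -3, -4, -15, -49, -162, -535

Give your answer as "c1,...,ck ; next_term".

3,1 ; -1767

  a_2 = 3·-3 + 1·5 = -4
  a_3 = 3·-4 + 1·-3 = -15
  a_4 = 3·-15 + 1·-4 = -49
  a_5 = 3·-49 + 1·-15 = -162
  a_6 = 3·-162 + 1·-49 = -535
  a_7 = 3·-535 + 1·-162 = -1767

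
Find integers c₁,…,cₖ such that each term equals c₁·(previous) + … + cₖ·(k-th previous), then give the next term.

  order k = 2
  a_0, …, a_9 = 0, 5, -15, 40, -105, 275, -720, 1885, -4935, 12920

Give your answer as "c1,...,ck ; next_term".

-3,-1 ; -33825

  a_2 = -3·5 + -1·0 = -15
  a_3 = -3·-15 + -1·5 = 40
  a_4 = -3·40 + -1·-15 = -105
  a_5 = -3·-105 + -1·40 = 275
  a_6 = -3·275 + -1·-105 = -720
  a_7 = -3·-720 + -1·275 = 1885
  a_8 = -3·1885 + -1·-720 = -4935
  a_9 = -3·-4935 + -1·1885 = 12920
  a_10 = -3·12920 + -1·-4935 = -33825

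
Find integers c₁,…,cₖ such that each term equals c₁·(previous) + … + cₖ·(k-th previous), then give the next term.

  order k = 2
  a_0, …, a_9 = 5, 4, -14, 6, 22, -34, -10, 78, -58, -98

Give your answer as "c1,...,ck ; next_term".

  a_2 = -1·4 + -2·5 = -14
  a_3 = -1·-14 + -2·4 = 6
  a_4 = -1·6 + -2·-14 = 22
  a_5 = -1·22 + -2·6 = -34
  a_6 = -1·-34 + -2·22 = -10
  a_7 = -1·-10 + -2·-34 = 78
  a_8 = -1·78 + -2·-10 = -58
  a_9 = -1·-58 + -2·78 = -98
  a_10 = -1·-98 + -2·-58 = 214

-1,-2 ; 214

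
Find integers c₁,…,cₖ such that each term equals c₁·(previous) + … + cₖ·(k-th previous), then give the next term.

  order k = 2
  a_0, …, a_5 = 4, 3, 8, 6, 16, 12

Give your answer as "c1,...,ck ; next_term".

0,2 ; 32

  a_2 = 0·3 + 2·4 = 8
  a_3 = 0·8 + 2·3 = 6
  a_4 = 0·6 + 2·8 = 16
  a_5 = 0·16 + 2·6 = 12
  a_6 = 0·12 + 2·16 = 32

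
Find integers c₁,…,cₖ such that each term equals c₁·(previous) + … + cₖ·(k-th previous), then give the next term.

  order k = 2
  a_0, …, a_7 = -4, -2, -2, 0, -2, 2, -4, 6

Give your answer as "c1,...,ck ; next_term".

  a_2 = -1·-2 + 1·-4 = -2
  a_3 = -1·-2 + 1·-2 = 0
  a_4 = -1·0 + 1·-2 = -2
  a_5 = -1·-2 + 1·0 = 2
  a_6 = -1·2 + 1·-2 = -4
  a_7 = -1·-4 + 1·2 = 6
  a_8 = -1·6 + 1·-4 = -10

-1,1 ; -10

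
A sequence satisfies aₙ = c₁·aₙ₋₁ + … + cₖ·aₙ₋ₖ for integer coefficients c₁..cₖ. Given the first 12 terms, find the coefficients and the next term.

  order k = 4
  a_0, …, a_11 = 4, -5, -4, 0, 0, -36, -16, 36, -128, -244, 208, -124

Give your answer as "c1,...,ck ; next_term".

0,-1,4,4 ; -1696

  a_4 = 0·0 + -1·-4 + 4·-5 + 4·4 = 0
  a_5 = 0·0 + -1·0 + 4·-4 + 4·-5 = -36
  a_6 = 0·-36 + -1·0 + 4·0 + 4·-4 = -16
  a_7 = 0·-16 + -1·-36 + 4·0 + 4·0 = 36
  a_8 = 0·36 + -1·-16 + 4·-36 + 4·0 = -128
  a_9 = 0·-128 + -1·36 + 4·-16 + 4·-36 = -244
  a_10 = 0·-244 + -1·-128 + 4·36 + 4·-16 = 208
  a_11 = 0·208 + -1·-244 + 4·-128 + 4·36 = -124
  a_12 = 0·-124 + -1·208 + 4·-244 + 4·-128 = -1696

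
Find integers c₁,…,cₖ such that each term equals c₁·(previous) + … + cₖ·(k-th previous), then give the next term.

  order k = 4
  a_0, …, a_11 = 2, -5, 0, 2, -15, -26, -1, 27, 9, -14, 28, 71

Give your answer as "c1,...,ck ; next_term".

  a_4 = 2·2 + -3·0 + 3·-5 + -2·2 = -15
  a_5 = 2·-15 + -3·2 + 3·0 + -2·-5 = -26
  a_6 = 2·-26 + -3·-15 + 3·2 + -2·0 = -1
  a_7 = 2·-1 + -3·-26 + 3·-15 + -2·2 = 27
  a_8 = 2·27 + -3·-1 + 3·-26 + -2·-15 = 9
  a_9 = 2·9 + -3·27 + 3·-1 + -2·-26 = -14
  a_10 = 2·-14 + -3·9 + 3·27 + -2·-1 = 28
  a_11 = 2·28 + -3·-14 + 3·9 + -2·27 = 71
  a_12 = 2·71 + -3·28 + 3·-14 + -2·9 = -2

2,-3,3,-2 ; -2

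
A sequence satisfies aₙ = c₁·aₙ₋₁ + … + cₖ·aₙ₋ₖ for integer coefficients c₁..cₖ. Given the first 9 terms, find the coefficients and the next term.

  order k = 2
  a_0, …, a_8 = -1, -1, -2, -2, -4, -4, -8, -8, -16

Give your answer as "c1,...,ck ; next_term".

  a_2 = 0·-1 + 2·-1 = -2
  a_3 = 0·-2 + 2·-1 = -2
  a_4 = 0·-2 + 2·-2 = -4
  a_5 = 0·-4 + 2·-2 = -4
  a_6 = 0·-4 + 2·-4 = -8
  a_7 = 0·-8 + 2·-4 = -8
  a_8 = 0·-8 + 2·-8 = -16
  a_9 = 0·-16 + 2·-8 = -16

0,2 ; -16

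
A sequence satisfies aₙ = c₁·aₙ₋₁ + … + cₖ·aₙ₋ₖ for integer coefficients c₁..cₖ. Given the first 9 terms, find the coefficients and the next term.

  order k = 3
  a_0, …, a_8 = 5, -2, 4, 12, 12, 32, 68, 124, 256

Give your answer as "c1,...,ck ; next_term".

  a_3 = 1·4 + 1·-2 + 2·5 = 12
  a_4 = 1·12 + 1·4 + 2·-2 = 12
  a_5 = 1·12 + 1·12 + 2·4 = 32
  a_6 = 1·32 + 1·12 + 2·12 = 68
  a_7 = 1·68 + 1·32 + 2·12 = 124
  a_8 = 1·124 + 1·68 + 2·32 = 256
  a_9 = 1·256 + 1·124 + 2·68 = 516

1,1,2 ; 516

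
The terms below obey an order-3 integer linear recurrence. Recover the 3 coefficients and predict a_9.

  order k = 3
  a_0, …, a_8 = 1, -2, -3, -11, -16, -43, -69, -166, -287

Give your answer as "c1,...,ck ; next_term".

1,3,-2 ; -647

  a_3 = 1·-3 + 3·-2 + -2·1 = -11
  a_4 = 1·-11 + 3·-3 + -2·-2 = -16
  a_5 = 1·-16 + 3·-11 + -2·-3 = -43
  a_6 = 1·-43 + 3·-16 + -2·-11 = -69
  a_7 = 1·-69 + 3·-43 + -2·-16 = -166
  a_8 = 1·-166 + 3·-69 + -2·-43 = -287
  a_9 = 1·-287 + 3·-166 + -2·-69 = -647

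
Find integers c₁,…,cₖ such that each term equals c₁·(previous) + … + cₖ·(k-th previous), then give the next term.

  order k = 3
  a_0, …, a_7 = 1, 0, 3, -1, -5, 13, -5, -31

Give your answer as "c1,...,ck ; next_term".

-1,-2,2 ; 67

  a_3 = -1·3 + -2·0 + 2·1 = -1
  a_4 = -1·-1 + -2·3 + 2·0 = -5
  a_5 = -1·-5 + -2·-1 + 2·3 = 13
  a_6 = -1·13 + -2·-5 + 2·-1 = -5
  a_7 = -1·-5 + -2·13 + 2·-5 = -31
  a_8 = -1·-31 + -2·-5 + 2·13 = 67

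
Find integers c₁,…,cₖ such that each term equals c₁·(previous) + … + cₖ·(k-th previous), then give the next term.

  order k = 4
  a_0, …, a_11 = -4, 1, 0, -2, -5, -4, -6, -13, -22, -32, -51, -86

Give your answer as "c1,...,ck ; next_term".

1,0,1,1 ; -140

  a_4 = 1·-2 + 0·0 + 1·1 + 1·-4 = -5
  a_5 = 1·-5 + 0·-2 + 1·0 + 1·1 = -4
  a_6 = 1·-4 + 0·-5 + 1·-2 + 1·0 = -6
  a_7 = 1·-6 + 0·-4 + 1·-5 + 1·-2 = -13
  a_8 = 1·-13 + 0·-6 + 1·-4 + 1·-5 = -22
  a_9 = 1·-22 + 0·-13 + 1·-6 + 1·-4 = -32
  a_10 = 1·-32 + 0·-22 + 1·-13 + 1·-6 = -51
  a_11 = 1·-51 + 0·-32 + 1·-22 + 1·-13 = -86
  a_12 = 1·-86 + 0·-51 + 1·-32 + 1·-22 = -140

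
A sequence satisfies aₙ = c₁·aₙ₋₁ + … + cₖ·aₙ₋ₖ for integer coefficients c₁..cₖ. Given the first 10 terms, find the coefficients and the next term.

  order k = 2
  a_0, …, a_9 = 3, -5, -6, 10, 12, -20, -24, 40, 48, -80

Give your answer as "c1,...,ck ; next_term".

  a_2 = 0·-5 + -2·3 = -6
  a_3 = 0·-6 + -2·-5 = 10
  a_4 = 0·10 + -2·-6 = 12
  a_5 = 0·12 + -2·10 = -20
  a_6 = 0·-20 + -2·12 = -24
  a_7 = 0·-24 + -2·-20 = 40
  a_8 = 0·40 + -2·-24 = 48
  a_9 = 0·48 + -2·40 = -80
  a_10 = 0·-80 + -2·48 = -96

0,-2 ; -96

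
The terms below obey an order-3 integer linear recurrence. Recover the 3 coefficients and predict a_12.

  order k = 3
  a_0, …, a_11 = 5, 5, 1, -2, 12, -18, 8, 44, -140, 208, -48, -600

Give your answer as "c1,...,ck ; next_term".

-2,-2,2 ; 1712

  a_3 = -2·1 + -2·5 + 2·5 = -2
  a_4 = -2·-2 + -2·1 + 2·5 = 12
  a_5 = -2·12 + -2·-2 + 2·1 = -18
  a_6 = -2·-18 + -2·12 + 2·-2 = 8
  a_7 = -2·8 + -2·-18 + 2·12 = 44
  a_8 = -2·44 + -2·8 + 2·-18 = -140
  a_9 = -2·-140 + -2·44 + 2·8 = 208
  a_10 = -2·208 + -2·-140 + 2·44 = -48
  a_11 = -2·-48 + -2·208 + 2·-140 = -600
  a_12 = -2·-600 + -2·-48 + 2·208 = 1712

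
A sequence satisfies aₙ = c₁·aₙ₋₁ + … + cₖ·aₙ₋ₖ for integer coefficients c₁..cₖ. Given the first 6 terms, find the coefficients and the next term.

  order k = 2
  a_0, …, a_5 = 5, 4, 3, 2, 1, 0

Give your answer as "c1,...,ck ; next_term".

2,-1 ; -1

  a_2 = 2·4 + -1·5 = 3
  a_3 = 2·3 + -1·4 = 2
  a_4 = 2·2 + -1·3 = 1
  a_5 = 2·1 + -1·2 = 0
  a_6 = 2·0 + -1·1 = -1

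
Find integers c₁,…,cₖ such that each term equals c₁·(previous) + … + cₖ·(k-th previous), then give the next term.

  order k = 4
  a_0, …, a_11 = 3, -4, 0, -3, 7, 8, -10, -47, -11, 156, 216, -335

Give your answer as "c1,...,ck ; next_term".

  a_4 = 1·-3 + -3·0 + -1·-4 + 2·3 = 7
  a_5 = 1·7 + -3·-3 + -1·0 + 2·-4 = 8
  a_6 = 1·8 + -3·7 + -1·-3 + 2·0 = -10
  a_7 = 1·-10 + -3·8 + -1·7 + 2·-3 = -47
  a_8 = 1·-47 + -3·-10 + -1·8 + 2·7 = -11
  a_9 = 1·-11 + -3·-47 + -1·-10 + 2·8 = 156
  a_10 = 1·156 + -3·-11 + -1·-47 + 2·-10 = 216
  a_11 = 1·216 + -3·156 + -1·-11 + 2·-47 = -335
  a_12 = 1·-335 + -3·216 + -1·156 + 2·-11 = -1161

1,-3,-1,2 ; -1161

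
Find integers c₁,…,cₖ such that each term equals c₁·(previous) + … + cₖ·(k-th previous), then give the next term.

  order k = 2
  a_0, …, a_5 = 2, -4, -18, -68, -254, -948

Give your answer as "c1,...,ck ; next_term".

4,-1 ; -3538

  a_2 = 4·-4 + -1·2 = -18
  a_3 = 4·-18 + -1·-4 = -68
  a_4 = 4·-68 + -1·-18 = -254
  a_5 = 4·-254 + -1·-68 = -948
  a_6 = 4·-948 + -1·-254 = -3538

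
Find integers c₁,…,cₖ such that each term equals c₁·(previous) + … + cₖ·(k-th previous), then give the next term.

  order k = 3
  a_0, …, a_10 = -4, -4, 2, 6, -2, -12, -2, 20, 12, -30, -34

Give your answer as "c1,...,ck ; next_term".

  a_3 = 1·2 + -2·-4 + 1·-4 = 6
  a_4 = 1·6 + -2·2 + 1·-4 = -2
  a_5 = 1·-2 + -2·6 + 1·2 = -12
  a_6 = 1·-12 + -2·-2 + 1·6 = -2
  a_7 = 1·-2 + -2·-12 + 1·-2 = 20
  a_8 = 1·20 + -2·-2 + 1·-12 = 12
  a_9 = 1·12 + -2·20 + 1·-2 = -30
  a_10 = 1·-30 + -2·12 + 1·20 = -34
  a_11 = 1·-34 + -2·-30 + 1·12 = 38

1,-2,1 ; 38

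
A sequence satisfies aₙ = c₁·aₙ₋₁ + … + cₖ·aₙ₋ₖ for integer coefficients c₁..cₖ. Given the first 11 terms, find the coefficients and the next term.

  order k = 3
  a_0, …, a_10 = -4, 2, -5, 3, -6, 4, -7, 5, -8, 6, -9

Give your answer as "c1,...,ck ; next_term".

-1,1,1 ; 7

  a_3 = -1·-5 + 1·2 + 1·-4 = 3
  a_4 = -1·3 + 1·-5 + 1·2 = -6
  a_5 = -1·-6 + 1·3 + 1·-5 = 4
  a_6 = -1·4 + 1·-6 + 1·3 = -7
  a_7 = -1·-7 + 1·4 + 1·-6 = 5
  a_8 = -1·5 + 1·-7 + 1·4 = -8
  a_9 = -1·-8 + 1·5 + 1·-7 = 6
  a_10 = -1·6 + 1·-8 + 1·5 = -9
  a_11 = -1·-9 + 1·6 + 1·-8 = 7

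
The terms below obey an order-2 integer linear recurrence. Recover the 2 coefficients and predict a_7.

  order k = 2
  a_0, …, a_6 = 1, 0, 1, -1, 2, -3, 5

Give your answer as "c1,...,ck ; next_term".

-1,1 ; -8

  a_2 = -1·0 + 1·1 = 1
  a_3 = -1·1 + 1·0 = -1
  a_4 = -1·-1 + 1·1 = 2
  a_5 = -1·2 + 1·-1 = -3
  a_6 = -1·-3 + 1·2 = 5
  a_7 = -1·5 + 1·-3 = -8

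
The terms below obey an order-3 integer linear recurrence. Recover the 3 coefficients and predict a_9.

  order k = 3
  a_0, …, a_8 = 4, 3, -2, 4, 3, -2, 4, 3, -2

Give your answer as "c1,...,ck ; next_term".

  a_3 = 0·-2 + 0·3 + 1·4 = 4
  a_4 = 0·4 + 0·-2 + 1·3 = 3
  a_5 = 0·3 + 0·4 + 1·-2 = -2
  a_6 = 0·-2 + 0·3 + 1·4 = 4
  a_7 = 0·4 + 0·-2 + 1·3 = 3
  a_8 = 0·3 + 0·4 + 1·-2 = -2
  a_9 = 0·-2 + 0·3 + 1·4 = 4

0,0,1 ; 4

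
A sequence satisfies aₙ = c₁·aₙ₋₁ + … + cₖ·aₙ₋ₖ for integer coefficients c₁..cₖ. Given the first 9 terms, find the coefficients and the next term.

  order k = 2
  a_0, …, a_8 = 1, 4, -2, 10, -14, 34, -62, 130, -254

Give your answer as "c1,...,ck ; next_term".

-1,2 ; 514

  a_2 = -1·4 + 2·1 = -2
  a_3 = -1·-2 + 2·4 = 10
  a_4 = -1·10 + 2·-2 = -14
  a_5 = -1·-14 + 2·10 = 34
  a_6 = -1·34 + 2·-14 = -62
  a_7 = -1·-62 + 2·34 = 130
  a_8 = -1·130 + 2·-62 = -254
  a_9 = -1·-254 + 2·130 = 514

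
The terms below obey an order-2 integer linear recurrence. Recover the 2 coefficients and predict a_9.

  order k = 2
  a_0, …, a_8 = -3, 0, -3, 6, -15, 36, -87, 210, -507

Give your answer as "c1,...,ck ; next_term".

  a_2 = -2·0 + 1·-3 = -3
  a_3 = -2·-3 + 1·0 = 6
  a_4 = -2·6 + 1·-3 = -15
  a_5 = -2·-15 + 1·6 = 36
  a_6 = -2·36 + 1·-15 = -87
  a_7 = -2·-87 + 1·36 = 210
  a_8 = -2·210 + 1·-87 = -507
  a_9 = -2·-507 + 1·210 = 1224

-2,1 ; 1224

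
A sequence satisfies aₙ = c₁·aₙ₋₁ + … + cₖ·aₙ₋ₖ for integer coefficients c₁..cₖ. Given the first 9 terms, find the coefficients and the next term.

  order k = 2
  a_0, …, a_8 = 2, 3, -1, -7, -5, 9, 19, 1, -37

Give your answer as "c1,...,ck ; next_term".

  a_2 = 1·3 + -2·2 = -1
  a_3 = 1·-1 + -2·3 = -7
  a_4 = 1·-7 + -2·-1 = -5
  a_5 = 1·-5 + -2·-7 = 9
  a_6 = 1·9 + -2·-5 = 19
  a_7 = 1·19 + -2·9 = 1
  a_8 = 1·1 + -2·19 = -37
  a_9 = 1·-37 + -2·1 = -39

1,-2 ; -39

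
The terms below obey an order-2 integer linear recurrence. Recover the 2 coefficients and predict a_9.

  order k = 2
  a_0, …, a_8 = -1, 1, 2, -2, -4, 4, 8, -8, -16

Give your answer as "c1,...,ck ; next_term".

  a_2 = 0·1 + -2·-1 = 2
  a_3 = 0·2 + -2·1 = -2
  a_4 = 0·-2 + -2·2 = -4
  a_5 = 0·-4 + -2·-2 = 4
  a_6 = 0·4 + -2·-4 = 8
  a_7 = 0·8 + -2·4 = -8
  a_8 = 0·-8 + -2·8 = -16
  a_9 = 0·-16 + -2·-8 = 16

0,-2 ; 16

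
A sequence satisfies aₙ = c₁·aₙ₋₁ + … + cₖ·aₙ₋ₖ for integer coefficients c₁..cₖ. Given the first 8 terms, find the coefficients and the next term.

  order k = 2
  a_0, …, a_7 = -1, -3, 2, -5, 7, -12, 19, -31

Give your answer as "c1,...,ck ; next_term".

-1,1 ; 50

  a_2 = -1·-3 + 1·-1 = 2
  a_3 = -1·2 + 1·-3 = -5
  a_4 = -1·-5 + 1·2 = 7
  a_5 = -1·7 + 1·-5 = -12
  a_6 = -1·-12 + 1·7 = 19
  a_7 = -1·19 + 1·-12 = -31
  a_8 = -1·-31 + 1·19 = 50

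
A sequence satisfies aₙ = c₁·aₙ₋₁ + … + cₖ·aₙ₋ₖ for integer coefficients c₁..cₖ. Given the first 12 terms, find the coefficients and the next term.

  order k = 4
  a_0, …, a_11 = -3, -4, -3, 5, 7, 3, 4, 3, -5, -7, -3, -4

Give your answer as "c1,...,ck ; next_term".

1,-1,1,-1 ; -3

  a_4 = 1·5 + -1·-3 + 1·-4 + -1·-3 = 7
  a_5 = 1·7 + -1·5 + 1·-3 + -1·-4 = 3
  a_6 = 1·3 + -1·7 + 1·5 + -1·-3 = 4
  a_7 = 1·4 + -1·3 + 1·7 + -1·5 = 3
  a_8 = 1·3 + -1·4 + 1·3 + -1·7 = -5
  a_9 = 1·-5 + -1·3 + 1·4 + -1·3 = -7
  a_10 = 1·-7 + -1·-5 + 1·3 + -1·4 = -3
  a_11 = 1·-3 + -1·-7 + 1·-5 + -1·3 = -4
  a_12 = 1·-4 + -1·-3 + 1·-7 + -1·-5 = -3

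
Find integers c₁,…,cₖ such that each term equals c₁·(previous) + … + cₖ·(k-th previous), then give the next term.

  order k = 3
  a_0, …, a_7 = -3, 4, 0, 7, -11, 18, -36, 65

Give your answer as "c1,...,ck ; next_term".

-1,1,-1 ; -119

  a_3 = -1·0 + 1·4 + -1·-3 = 7
  a_4 = -1·7 + 1·0 + -1·4 = -11
  a_5 = -1·-11 + 1·7 + -1·0 = 18
  a_6 = -1·18 + 1·-11 + -1·7 = -36
  a_7 = -1·-36 + 1·18 + -1·-11 = 65
  a_8 = -1·65 + 1·-36 + -1·18 = -119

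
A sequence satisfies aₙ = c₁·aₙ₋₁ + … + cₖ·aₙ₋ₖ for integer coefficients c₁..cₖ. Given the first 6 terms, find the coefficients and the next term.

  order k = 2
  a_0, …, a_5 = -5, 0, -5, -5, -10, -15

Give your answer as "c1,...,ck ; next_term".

  a_2 = 1·0 + 1·-5 = -5
  a_3 = 1·-5 + 1·0 = -5
  a_4 = 1·-5 + 1·-5 = -10
  a_5 = 1·-10 + 1·-5 = -15
  a_6 = 1·-15 + 1·-10 = -25

1,1 ; -25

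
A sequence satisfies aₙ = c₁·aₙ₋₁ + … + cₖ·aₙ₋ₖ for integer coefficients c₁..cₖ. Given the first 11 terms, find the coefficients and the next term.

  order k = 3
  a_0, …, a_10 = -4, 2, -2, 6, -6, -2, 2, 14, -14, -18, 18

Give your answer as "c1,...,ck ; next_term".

  a_3 = -1·-2 + -2·2 + -2·-4 = 6
  a_4 = -1·6 + -2·-2 + -2·2 = -6
  a_5 = -1·-6 + -2·6 + -2·-2 = -2
  a_6 = -1·-2 + -2·-6 + -2·6 = 2
  a_7 = -1·2 + -2·-2 + -2·-6 = 14
  a_8 = -1·14 + -2·2 + -2·-2 = -14
  a_9 = -1·-14 + -2·14 + -2·2 = -18
  a_10 = -1·-18 + -2·-14 + -2·14 = 18
  a_11 = -1·18 + -2·-18 + -2·-14 = 46

-1,-2,-2 ; 46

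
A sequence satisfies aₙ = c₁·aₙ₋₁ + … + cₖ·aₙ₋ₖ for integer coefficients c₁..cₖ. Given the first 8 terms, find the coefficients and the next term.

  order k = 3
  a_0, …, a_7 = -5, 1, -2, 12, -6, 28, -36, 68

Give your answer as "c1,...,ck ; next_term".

  a_3 = 0·-2 + 2·1 + -2·-5 = 12
  a_4 = 0·12 + 2·-2 + -2·1 = -6
  a_5 = 0·-6 + 2·12 + -2·-2 = 28
  a_6 = 0·28 + 2·-6 + -2·12 = -36
  a_7 = 0·-36 + 2·28 + -2·-6 = 68
  a_8 = 0·68 + 2·-36 + -2·28 = -128

0,2,-2 ; -128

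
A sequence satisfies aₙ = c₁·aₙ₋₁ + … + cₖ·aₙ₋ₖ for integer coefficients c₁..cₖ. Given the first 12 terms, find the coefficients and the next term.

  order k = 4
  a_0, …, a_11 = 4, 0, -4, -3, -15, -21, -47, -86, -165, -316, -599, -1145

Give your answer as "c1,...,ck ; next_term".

  a_4 = 1·-3 + 2·-4 + 0·0 + -1·4 = -15
  a_5 = 1·-15 + 2·-3 + 0·-4 + -1·0 = -21
  a_6 = 1·-21 + 2·-15 + 0·-3 + -1·-4 = -47
  a_7 = 1·-47 + 2·-21 + 0·-15 + -1·-3 = -86
  a_8 = 1·-86 + 2·-47 + 0·-21 + -1·-15 = -165
  a_9 = 1·-165 + 2·-86 + 0·-47 + -1·-21 = -316
  a_10 = 1·-316 + 2·-165 + 0·-86 + -1·-47 = -599
  a_11 = 1·-599 + 2·-316 + 0·-165 + -1·-86 = -1145
  a_12 = 1·-1145 + 2·-599 + 0·-316 + -1·-165 = -2178

1,2,0,-1 ; -2178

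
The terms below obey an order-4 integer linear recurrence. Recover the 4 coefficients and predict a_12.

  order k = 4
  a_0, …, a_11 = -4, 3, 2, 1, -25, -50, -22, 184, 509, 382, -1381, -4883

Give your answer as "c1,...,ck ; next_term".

2,-3,-3,3 ; -5242

  a_4 = 2·1 + -3·2 + -3·3 + 3·-4 = -25
  a_5 = 2·-25 + -3·1 + -3·2 + 3·3 = -50
  a_6 = 2·-50 + -3·-25 + -3·1 + 3·2 = -22
  a_7 = 2·-22 + -3·-50 + -3·-25 + 3·1 = 184
  a_8 = 2·184 + -3·-22 + -3·-50 + 3·-25 = 509
  a_9 = 2·509 + -3·184 + -3·-22 + 3·-50 = 382
  a_10 = 2·382 + -3·509 + -3·184 + 3·-22 = -1381
  a_11 = 2·-1381 + -3·382 + -3·509 + 3·184 = -4883
  a_12 = 2·-4883 + -3·-1381 + -3·382 + 3·509 = -5242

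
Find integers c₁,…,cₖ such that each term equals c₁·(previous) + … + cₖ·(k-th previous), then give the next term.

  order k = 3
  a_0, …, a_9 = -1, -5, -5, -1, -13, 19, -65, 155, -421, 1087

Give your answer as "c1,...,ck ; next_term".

  a_3 = -2·-5 + 2·-5 + 1·-1 = -1
  a_4 = -2·-1 + 2·-5 + 1·-5 = -13
  a_5 = -2·-13 + 2·-1 + 1·-5 = 19
  a_6 = -2·19 + 2·-13 + 1·-1 = -65
  a_7 = -2·-65 + 2·19 + 1·-13 = 155
  a_8 = -2·155 + 2·-65 + 1·19 = -421
  a_9 = -2·-421 + 2·155 + 1·-65 = 1087
  a_10 = -2·1087 + 2·-421 + 1·155 = -2861

-2,2,1 ; -2861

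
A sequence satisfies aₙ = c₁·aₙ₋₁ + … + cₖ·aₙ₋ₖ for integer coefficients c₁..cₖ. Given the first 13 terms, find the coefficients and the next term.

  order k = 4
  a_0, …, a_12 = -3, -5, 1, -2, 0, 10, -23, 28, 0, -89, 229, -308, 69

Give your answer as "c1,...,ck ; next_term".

-2,-2,1,-1 ; 796

  a_4 = -2·-2 + -2·1 + 1·-5 + -1·-3 = 0
  a_5 = -2·0 + -2·-2 + 1·1 + -1·-5 = 10
  a_6 = -2·10 + -2·0 + 1·-2 + -1·1 = -23
  a_7 = -2·-23 + -2·10 + 1·0 + -1·-2 = 28
  a_8 = -2·28 + -2·-23 + 1·10 + -1·0 = 0
  a_9 = -2·0 + -2·28 + 1·-23 + -1·10 = -89
  a_10 = -2·-89 + -2·0 + 1·28 + -1·-23 = 229
  a_11 = -2·229 + -2·-89 + 1·0 + -1·28 = -308
  a_12 = -2·-308 + -2·229 + 1·-89 + -1·0 = 69
  a_13 = -2·69 + -2·-308 + 1·229 + -1·-89 = 796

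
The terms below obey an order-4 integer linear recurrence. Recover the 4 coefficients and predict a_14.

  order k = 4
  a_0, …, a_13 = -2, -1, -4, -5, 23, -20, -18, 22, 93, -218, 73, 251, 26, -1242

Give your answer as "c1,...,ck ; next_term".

-2,-3,-3,1 ; 1726

  a_4 = -2·-5 + -3·-4 + -3·-1 + 1·-2 = 23
  a_5 = -2·23 + -3·-5 + -3·-4 + 1·-1 = -20
  a_6 = -2·-20 + -3·23 + -3·-5 + 1·-4 = -18
  a_7 = -2·-18 + -3·-20 + -3·23 + 1·-5 = 22
  a_8 = -2·22 + -3·-18 + -3·-20 + 1·23 = 93
  a_9 = -2·93 + -3·22 + -3·-18 + 1·-20 = -218
  a_10 = -2·-218 + -3·93 + -3·22 + 1·-18 = 73
  a_11 = -2·73 + -3·-218 + -3·93 + 1·22 = 251
  a_12 = -2·251 + -3·73 + -3·-218 + 1·93 = 26
  a_13 = -2·26 + -3·251 + -3·73 + 1·-218 = -1242
  a_14 = -2·-1242 + -3·26 + -3·251 + 1·73 = 1726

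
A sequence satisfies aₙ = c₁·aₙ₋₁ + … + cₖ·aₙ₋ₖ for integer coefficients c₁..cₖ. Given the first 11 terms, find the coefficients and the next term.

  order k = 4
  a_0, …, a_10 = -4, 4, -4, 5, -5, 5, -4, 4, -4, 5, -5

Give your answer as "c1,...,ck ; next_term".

-1,0,1,1 ; 5

  a_4 = -1·5 + 0·-4 + 1·4 + 1·-4 = -5
  a_5 = -1·-5 + 0·5 + 1·-4 + 1·4 = 5
  a_6 = -1·5 + 0·-5 + 1·5 + 1·-4 = -4
  a_7 = -1·-4 + 0·5 + 1·-5 + 1·5 = 4
  a_8 = -1·4 + 0·-4 + 1·5 + 1·-5 = -4
  a_9 = -1·-4 + 0·4 + 1·-4 + 1·5 = 5
  a_10 = -1·5 + 0·-4 + 1·4 + 1·-4 = -5
  a_11 = -1·-5 + 0·5 + 1·-4 + 1·4 = 5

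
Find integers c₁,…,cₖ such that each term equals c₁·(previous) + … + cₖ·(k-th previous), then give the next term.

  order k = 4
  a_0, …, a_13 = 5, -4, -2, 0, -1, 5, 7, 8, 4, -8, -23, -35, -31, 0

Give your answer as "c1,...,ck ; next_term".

1,0,-1,-1 ; 58

  a_4 = 1·0 + 0·-2 + -1·-4 + -1·5 = -1
  a_5 = 1·-1 + 0·0 + -1·-2 + -1·-4 = 5
  a_6 = 1·5 + 0·-1 + -1·0 + -1·-2 = 7
  a_7 = 1·7 + 0·5 + -1·-1 + -1·0 = 8
  a_8 = 1·8 + 0·7 + -1·5 + -1·-1 = 4
  a_9 = 1·4 + 0·8 + -1·7 + -1·5 = -8
  a_10 = 1·-8 + 0·4 + -1·8 + -1·7 = -23
  a_11 = 1·-23 + 0·-8 + -1·4 + -1·8 = -35
  a_12 = 1·-35 + 0·-23 + -1·-8 + -1·4 = -31
  a_13 = 1·-31 + 0·-35 + -1·-23 + -1·-8 = 0
  a_14 = 1·0 + 0·-31 + -1·-35 + -1·-23 = 58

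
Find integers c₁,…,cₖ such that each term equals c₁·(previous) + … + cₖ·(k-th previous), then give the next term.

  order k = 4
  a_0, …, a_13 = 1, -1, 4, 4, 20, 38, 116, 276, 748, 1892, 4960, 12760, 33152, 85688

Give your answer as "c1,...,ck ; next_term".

2,2,-2,2 ; 222080

  a_4 = 2·4 + 2·4 + -2·-1 + 2·1 = 20
  a_5 = 2·20 + 2·4 + -2·4 + 2·-1 = 38
  a_6 = 2·38 + 2·20 + -2·4 + 2·4 = 116
  a_7 = 2·116 + 2·38 + -2·20 + 2·4 = 276
  a_8 = 2·276 + 2·116 + -2·38 + 2·20 = 748
  a_9 = 2·748 + 2·276 + -2·116 + 2·38 = 1892
  a_10 = 2·1892 + 2·748 + -2·276 + 2·116 = 4960
  a_11 = 2·4960 + 2·1892 + -2·748 + 2·276 = 12760
  a_12 = 2·12760 + 2·4960 + -2·1892 + 2·748 = 33152
  a_13 = 2·33152 + 2·12760 + -2·4960 + 2·1892 = 85688
  a_14 = 2·85688 + 2·33152 + -2·12760 + 2·4960 = 222080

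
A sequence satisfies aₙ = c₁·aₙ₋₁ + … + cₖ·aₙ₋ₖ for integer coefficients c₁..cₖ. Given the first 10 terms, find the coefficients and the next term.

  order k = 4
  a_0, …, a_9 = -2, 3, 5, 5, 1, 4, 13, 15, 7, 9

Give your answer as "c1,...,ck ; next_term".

1,-1,1,1 ; 30

  a_4 = 1·5 + -1·5 + 1·3 + 1·-2 = 1
  a_5 = 1·1 + -1·5 + 1·5 + 1·3 = 4
  a_6 = 1·4 + -1·1 + 1·5 + 1·5 = 13
  a_7 = 1·13 + -1·4 + 1·1 + 1·5 = 15
  a_8 = 1·15 + -1·13 + 1·4 + 1·1 = 7
  a_9 = 1·7 + -1·15 + 1·13 + 1·4 = 9
  a_10 = 1·9 + -1·7 + 1·15 + 1·13 = 30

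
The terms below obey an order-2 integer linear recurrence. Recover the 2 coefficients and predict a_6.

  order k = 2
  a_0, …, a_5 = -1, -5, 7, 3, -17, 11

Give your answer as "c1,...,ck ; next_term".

-1,-2 ; 23

  a_2 = -1·-5 + -2·-1 = 7
  a_3 = -1·7 + -2·-5 = 3
  a_4 = -1·3 + -2·7 = -17
  a_5 = -1·-17 + -2·3 = 11
  a_6 = -1·11 + -2·-17 = 23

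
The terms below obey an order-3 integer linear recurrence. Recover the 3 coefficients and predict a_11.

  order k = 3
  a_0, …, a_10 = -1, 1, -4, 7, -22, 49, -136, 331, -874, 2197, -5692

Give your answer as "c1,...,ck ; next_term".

-2,3,4 ; 14479

  a_3 = -2·-4 + 3·1 + 4·-1 = 7
  a_4 = -2·7 + 3·-4 + 4·1 = -22
  a_5 = -2·-22 + 3·7 + 4·-4 = 49
  a_6 = -2·49 + 3·-22 + 4·7 = -136
  a_7 = -2·-136 + 3·49 + 4·-22 = 331
  a_8 = -2·331 + 3·-136 + 4·49 = -874
  a_9 = -2·-874 + 3·331 + 4·-136 = 2197
  a_10 = -2·2197 + 3·-874 + 4·331 = -5692
  a_11 = -2·-5692 + 3·2197 + 4·-874 = 14479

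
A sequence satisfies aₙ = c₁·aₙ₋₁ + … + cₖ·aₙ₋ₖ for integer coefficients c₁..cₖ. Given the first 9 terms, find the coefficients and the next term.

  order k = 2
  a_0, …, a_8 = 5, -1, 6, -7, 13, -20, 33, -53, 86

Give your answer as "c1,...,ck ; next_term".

  a_2 = -1·-1 + 1·5 = 6
  a_3 = -1·6 + 1·-1 = -7
  a_4 = -1·-7 + 1·6 = 13
  a_5 = -1·13 + 1·-7 = -20
  a_6 = -1·-20 + 1·13 = 33
  a_7 = -1·33 + 1·-20 = -53
  a_8 = -1·-53 + 1·33 = 86
  a_9 = -1·86 + 1·-53 = -139

-1,1 ; -139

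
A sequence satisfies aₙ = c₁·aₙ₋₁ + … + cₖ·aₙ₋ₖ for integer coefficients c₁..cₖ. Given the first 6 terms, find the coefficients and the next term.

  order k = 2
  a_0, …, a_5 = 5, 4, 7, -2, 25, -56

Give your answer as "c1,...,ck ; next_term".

  a_2 = -2·4 + 3·5 = 7
  a_3 = -2·7 + 3·4 = -2
  a_4 = -2·-2 + 3·7 = 25
  a_5 = -2·25 + 3·-2 = -56
  a_6 = -2·-56 + 3·25 = 187

-2,3 ; 187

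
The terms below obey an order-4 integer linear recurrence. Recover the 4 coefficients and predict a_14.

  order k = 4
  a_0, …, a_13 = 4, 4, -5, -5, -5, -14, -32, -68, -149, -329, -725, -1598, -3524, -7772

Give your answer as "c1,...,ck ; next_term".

  a_4 = 3·-5 + -2·-5 + 1·4 + -1·4 = -5
  a_5 = 3·-5 + -2·-5 + 1·-5 + -1·4 = -14
  a_6 = 3·-14 + -2·-5 + 1·-5 + -1·-5 = -32
  a_7 = 3·-32 + -2·-14 + 1·-5 + -1·-5 = -68
  a_8 = 3·-68 + -2·-32 + 1·-14 + -1·-5 = -149
  a_9 = 3·-149 + -2·-68 + 1·-32 + -1·-14 = -329
  a_10 = 3·-329 + -2·-149 + 1·-68 + -1·-32 = -725
  a_11 = 3·-725 + -2·-329 + 1·-149 + -1·-68 = -1598
  a_12 = 3·-1598 + -2·-725 + 1·-329 + -1·-149 = -3524
  a_13 = 3·-3524 + -2·-1598 + 1·-725 + -1·-329 = -7772
  a_14 = 3·-7772 + -2·-3524 + 1·-1598 + -1·-725 = -17141

3,-2,1,-1 ; -17141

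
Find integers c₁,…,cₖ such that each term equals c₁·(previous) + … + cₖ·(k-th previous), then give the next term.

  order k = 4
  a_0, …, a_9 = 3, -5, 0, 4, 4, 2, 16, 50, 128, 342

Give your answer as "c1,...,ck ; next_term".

  a_4 = 2·4 + 1·0 + 2·-5 + 2·3 = 4
  a_5 = 2·4 + 1·4 + 2·0 + 2·-5 = 2
  a_6 = 2·2 + 1·4 + 2·4 + 2·0 = 16
  a_7 = 2·16 + 1·2 + 2·4 + 2·4 = 50
  a_8 = 2·50 + 1·16 + 2·2 + 2·4 = 128
  a_9 = 2·128 + 1·50 + 2·16 + 2·2 = 342
  a_10 = 2·342 + 1·128 + 2·50 + 2·16 = 944

2,1,2,2 ; 944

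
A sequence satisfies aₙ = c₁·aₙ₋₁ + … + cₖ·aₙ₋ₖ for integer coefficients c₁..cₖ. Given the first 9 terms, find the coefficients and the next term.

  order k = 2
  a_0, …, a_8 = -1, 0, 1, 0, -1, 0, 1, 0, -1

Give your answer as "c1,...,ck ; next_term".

  a_2 = 0·0 + -1·-1 = 1
  a_3 = 0·1 + -1·0 = 0
  a_4 = 0·0 + -1·1 = -1
  a_5 = 0·-1 + -1·0 = 0
  a_6 = 0·0 + -1·-1 = 1
  a_7 = 0·1 + -1·0 = 0
  a_8 = 0·0 + -1·1 = -1
  a_9 = 0·-1 + -1·0 = 0

0,-1 ; 0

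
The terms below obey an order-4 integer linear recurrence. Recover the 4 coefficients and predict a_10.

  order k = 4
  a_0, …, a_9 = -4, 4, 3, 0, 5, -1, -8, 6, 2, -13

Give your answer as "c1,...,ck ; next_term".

  a_4 = 0·0 + -1·3 + 1·4 + -1·-4 = 5
  a_5 = 0·5 + -1·0 + 1·3 + -1·4 = -1
  a_6 = 0·-1 + -1·5 + 1·0 + -1·3 = -8
  a_7 = 0·-8 + -1·-1 + 1·5 + -1·0 = 6
  a_8 = 0·6 + -1·-8 + 1·-1 + -1·5 = 2
  a_9 = 0·2 + -1·6 + 1·-8 + -1·-1 = -13
  a_10 = 0·-13 + -1·2 + 1·6 + -1·-8 = 12

0,-1,1,-1 ; 12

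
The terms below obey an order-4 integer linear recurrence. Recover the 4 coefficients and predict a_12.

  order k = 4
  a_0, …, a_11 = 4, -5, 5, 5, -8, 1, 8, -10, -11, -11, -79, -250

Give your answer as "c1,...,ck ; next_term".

  a_4 = 3·5 + 0·5 + 3·-5 + -2·4 = -8
  a_5 = 3·-8 + 0·5 + 3·5 + -2·-5 = 1
  a_6 = 3·1 + 0·-8 + 3·5 + -2·5 = 8
  a_7 = 3·8 + 0·1 + 3·-8 + -2·5 = -10
  a_8 = 3·-10 + 0·8 + 3·1 + -2·-8 = -11
  a_9 = 3·-11 + 0·-10 + 3·8 + -2·1 = -11
  a_10 = 3·-11 + 0·-11 + 3·-10 + -2·8 = -79
  a_11 = 3·-79 + 0·-11 + 3·-11 + -2·-10 = -250
  a_12 = 3·-250 + 0·-79 + 3·-11 + -2·-11 = -761

3,0,3,-2 ; -761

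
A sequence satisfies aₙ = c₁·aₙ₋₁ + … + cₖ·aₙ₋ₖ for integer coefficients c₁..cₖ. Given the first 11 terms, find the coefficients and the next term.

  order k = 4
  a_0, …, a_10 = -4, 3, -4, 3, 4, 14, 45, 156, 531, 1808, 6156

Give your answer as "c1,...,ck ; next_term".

  a_4 = 3·3 + 1·-4 + 1·3 + 1·-4 = 4
  a_5 = 3·4 + 1·3 + 1·-4 + 1·3 = 14
  a_6 = 3·14 + 1·4 + 1·3 + 1·-4 = 45
  a_7 = 3·45 + 1·14 + 1·4 + 1·3 = 156
  a_8 = 3·156 + 1·45 + 1·14 + 1·4 = 531
  a_9 = 3·531 + 1·156 + 1·45 + 1·14 = 1808
  a_10 = 3·1808 + 1·531 + 1·156 + 1·45 = 6156
  a_11 = 3·6156 + 1·1808 + 1·531 + 1·156 = 20963

3,1,1,1 ; 20963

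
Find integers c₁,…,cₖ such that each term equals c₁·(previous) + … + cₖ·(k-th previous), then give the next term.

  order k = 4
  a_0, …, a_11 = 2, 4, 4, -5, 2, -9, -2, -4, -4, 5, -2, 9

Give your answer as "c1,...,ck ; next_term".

0,1,0,-1 ; 2

  a_4 = 0·-5 + 1·4 + 0·4 + -1·2 = 2
  a_5 = 0·2 + 1·-5 + 0·4 + -1·4 = -9
  a_6 = 0·-9 + 1·2 + 0·-5 + -1·4 = -2
  a_7 = 0·-2 + 1·-9 + 0·2 + -1·-5 = -4
  a_8 = 0·-4 + 1·-2 + 0·-9 + -1·2 = -4
  a_9 = 0·-4 + 1·-4 + 0·-2 + -1·-9 = 5
  a_10 = 0·5 + 1·-4 + 0·-4 + -1·-2 = -2
  a_11 = 0·-2 + 1·5 + 0·-4 + -1·-4 = 9
  a_12 = 0·9 + 1·-2 + 0·5 + -1·-4 = 2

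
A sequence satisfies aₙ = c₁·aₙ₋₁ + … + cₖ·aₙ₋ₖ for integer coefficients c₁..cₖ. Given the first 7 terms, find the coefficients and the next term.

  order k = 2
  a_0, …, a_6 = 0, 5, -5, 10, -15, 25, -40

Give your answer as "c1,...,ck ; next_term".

  a_2 = -1·5 + 1·0 = -5
  a_3 = -1·-5 + 1·5 = 10
  a_4 = -1·10 + 1·-5 = -15
  a_5 = -1·-15 + 1·10 = 25
  a_6 = -1·25 + 1·-15 = -40
  a_7 = -1·-40 + 1·25 = 65

-1,1 ; 65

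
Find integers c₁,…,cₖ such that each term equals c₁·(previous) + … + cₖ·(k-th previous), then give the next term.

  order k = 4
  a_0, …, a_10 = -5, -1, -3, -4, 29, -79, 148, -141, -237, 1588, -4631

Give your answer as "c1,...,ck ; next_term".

  a_4 = -3·-4 + -3·-3 + 2·-1 + -2·-5 = 29
  a_5 = -3·29 + -3·-4 + 2·-3 + -2·-1 = -79
  a_6 = -3·-79 + -3·29 + 2·-4 + -2·-3 = 148
  a_7 = -3·148 + -3·-79 + 2·29 + -2·-4 = -141
  a_8 = -3·-141 + -3·148 + 2·-79 + -2·29 = -237
  a_9 = -3·-237 + -3·-141 + 2·148 + -2·-79 = 1588
  a_10 = -3·1588 + -3·-237 + 2·-141 + -2·148 = -4631
  a_11 = -3·-4631 + -3·1588 + 2·-237 + -2·-141 = 8937

-3,-3,2,-2 ; 8937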